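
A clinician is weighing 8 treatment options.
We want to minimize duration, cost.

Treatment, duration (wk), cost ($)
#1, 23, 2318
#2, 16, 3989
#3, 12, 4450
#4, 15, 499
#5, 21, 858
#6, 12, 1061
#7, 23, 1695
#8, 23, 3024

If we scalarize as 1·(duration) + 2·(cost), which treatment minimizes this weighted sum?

#1: 1·23 + 2·2318 = 4659
#2: 1·16 + 2·3989 = 7994
#3: 1·12 + 2·4450 = 8912
#4: 1·15 + 2·499 = 1013
#5: 1·21 + 2·858 = 1737
#6: 1·12 + 2·1061 = 2134
#7: 1·23 + 2·1695 = 3413
#8: 1·23 + 2·3024 = 6071
Lowest: #4 at 1013.

#4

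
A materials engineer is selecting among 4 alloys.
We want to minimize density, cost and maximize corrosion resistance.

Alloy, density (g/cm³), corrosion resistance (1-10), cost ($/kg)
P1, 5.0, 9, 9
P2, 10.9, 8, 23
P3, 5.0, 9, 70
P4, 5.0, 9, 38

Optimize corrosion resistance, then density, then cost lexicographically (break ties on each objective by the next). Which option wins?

P1

First maximize corrosion resistance: best is 9, kept {P1, P3, P4}.
Then minimize density: best is 5.0, kept {P1, P3, P4}.
Then minimize cost: best is 9, kept {P1}.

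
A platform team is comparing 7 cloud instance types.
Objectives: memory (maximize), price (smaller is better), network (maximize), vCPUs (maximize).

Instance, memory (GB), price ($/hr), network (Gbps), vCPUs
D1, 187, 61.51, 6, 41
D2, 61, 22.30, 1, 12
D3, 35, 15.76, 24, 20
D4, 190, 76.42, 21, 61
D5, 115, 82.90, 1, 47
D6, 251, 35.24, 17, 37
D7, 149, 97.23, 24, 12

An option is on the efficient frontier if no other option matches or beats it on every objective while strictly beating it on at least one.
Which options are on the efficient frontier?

D1, D2, D3, D4, D6, D7

D1: not dominated.
D2: not dominated.
D3: not dominated (best price).
D4: not dominated (best vCPUs).
D5: dominated by D4 (memory 190≥115, price 76.42≤82.90, network 21≥1, vCPUs 61≥47).
D6: not dominated (best memory).
D7: not dominated.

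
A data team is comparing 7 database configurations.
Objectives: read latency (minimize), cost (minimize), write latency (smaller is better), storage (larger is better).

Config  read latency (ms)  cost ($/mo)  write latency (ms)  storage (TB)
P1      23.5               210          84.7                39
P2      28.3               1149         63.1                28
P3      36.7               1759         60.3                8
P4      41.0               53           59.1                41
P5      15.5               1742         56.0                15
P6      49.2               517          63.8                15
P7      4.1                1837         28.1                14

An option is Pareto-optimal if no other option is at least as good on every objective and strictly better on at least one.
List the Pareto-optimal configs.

P1, P2, P4, P5, P7

P1: not dominated.
P2: not dominated.
P3: dominated by P5 (read latency 15.5≤36.7, cost 1742≤1759, write latency 56.0≤60.3, storage 15≥8).
P4: not dominated (best cost).
P5: not dominated.
P6: dominated by P4 (read latency 41.0≤49.2, cost 53≤517, write latency 59.1≤63.8, storage 41≥15).
P7: not dominated (best read latency).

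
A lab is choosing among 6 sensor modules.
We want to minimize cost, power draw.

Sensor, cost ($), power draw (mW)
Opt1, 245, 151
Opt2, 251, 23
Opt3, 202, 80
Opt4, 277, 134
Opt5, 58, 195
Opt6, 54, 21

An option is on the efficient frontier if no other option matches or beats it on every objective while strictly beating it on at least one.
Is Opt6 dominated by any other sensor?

No

Opt1: worse on cost (245 vs 54).
Opt2: worse on cost (251 vs 54).
Opt3: worse on cost (202 vs 54).
Opt4: worse on cost (277 vs 54).
Opt5: worse on cost (58 vs 54).
No option is at least as good as Opt6 on every objective and strictly better on one.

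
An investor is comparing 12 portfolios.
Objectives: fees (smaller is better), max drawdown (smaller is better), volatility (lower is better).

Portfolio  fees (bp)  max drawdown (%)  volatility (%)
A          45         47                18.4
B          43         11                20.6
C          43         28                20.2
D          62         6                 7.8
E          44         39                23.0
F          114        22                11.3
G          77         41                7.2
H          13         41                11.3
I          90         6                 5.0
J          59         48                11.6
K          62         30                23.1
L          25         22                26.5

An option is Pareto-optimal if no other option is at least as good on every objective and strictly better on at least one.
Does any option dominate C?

No

A: worse on fees (45 vs 43).
B: worse on volatility (20.6 vs 20.2).
D: worse on fees (62 vs 43).
E: worse on fees (44 vs 43).
F: worse on fees (114 vs 43).
G: worse on fees (77 vs 43).
H: worse on max drawdown (41 vs 28).
I: worse on fees (90 vs 43).
J: worse on fees (59 vs 43).
K: worse on fees (62 vs 43).
L: worse on volatility (26.5 vs 20.2).
No option is at least as good as C on every objective and strictly better on one.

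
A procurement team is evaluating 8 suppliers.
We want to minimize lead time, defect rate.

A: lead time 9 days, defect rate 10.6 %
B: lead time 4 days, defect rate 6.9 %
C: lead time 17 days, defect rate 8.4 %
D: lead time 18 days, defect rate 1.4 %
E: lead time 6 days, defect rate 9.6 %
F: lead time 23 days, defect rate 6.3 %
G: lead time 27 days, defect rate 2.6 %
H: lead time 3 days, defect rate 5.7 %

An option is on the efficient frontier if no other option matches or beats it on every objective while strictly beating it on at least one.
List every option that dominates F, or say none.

D, H

D: lead time 18≤23, defect rate 1.4≤6.3 — dominates F.
H: lead time 3≤23, defect rate 5.7≤6.3 — dominates F.
Others (A, B, C, E, G) are each worse than F on at least one objective.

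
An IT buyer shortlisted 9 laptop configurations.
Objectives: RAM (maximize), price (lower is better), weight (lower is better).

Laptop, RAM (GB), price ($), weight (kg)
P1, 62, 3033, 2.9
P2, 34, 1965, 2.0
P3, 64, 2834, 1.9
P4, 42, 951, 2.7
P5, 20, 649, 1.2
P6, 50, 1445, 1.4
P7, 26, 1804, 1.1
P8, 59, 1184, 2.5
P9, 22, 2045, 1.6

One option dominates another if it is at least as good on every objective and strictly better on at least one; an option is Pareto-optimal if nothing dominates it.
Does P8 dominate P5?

No

P8 vs P5: P8 is worse on price (1184 vs 649), so it does not dominate P5.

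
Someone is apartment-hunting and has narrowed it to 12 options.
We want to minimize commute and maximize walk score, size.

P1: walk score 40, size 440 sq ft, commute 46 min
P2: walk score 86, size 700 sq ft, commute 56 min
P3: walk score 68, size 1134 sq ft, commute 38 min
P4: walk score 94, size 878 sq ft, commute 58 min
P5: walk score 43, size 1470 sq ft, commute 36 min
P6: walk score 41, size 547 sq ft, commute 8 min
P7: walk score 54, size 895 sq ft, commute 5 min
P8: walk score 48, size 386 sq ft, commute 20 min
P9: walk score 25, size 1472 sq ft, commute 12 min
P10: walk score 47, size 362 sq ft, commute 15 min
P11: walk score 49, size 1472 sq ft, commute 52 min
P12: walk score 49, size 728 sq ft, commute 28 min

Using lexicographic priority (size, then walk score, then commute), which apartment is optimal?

P11

First maximize size: best is 1472, kept {P9, P11}.
Then maximize walk score: best is 49, kept {P11}.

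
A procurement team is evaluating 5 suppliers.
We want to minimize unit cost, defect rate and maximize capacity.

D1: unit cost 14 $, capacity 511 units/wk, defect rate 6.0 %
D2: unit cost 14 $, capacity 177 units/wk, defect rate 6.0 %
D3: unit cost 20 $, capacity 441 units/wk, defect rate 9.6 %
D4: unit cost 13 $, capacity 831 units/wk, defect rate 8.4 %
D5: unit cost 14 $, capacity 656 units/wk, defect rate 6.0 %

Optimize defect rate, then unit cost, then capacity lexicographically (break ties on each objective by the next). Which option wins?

First minimize defect rate: best is 6.0, kept {D1, D2, D5}.
Then minimize unit cost: best is 14, kept {D1, D2, D5}.
Then maximize capacity: best is 656, kept {D5}.

D5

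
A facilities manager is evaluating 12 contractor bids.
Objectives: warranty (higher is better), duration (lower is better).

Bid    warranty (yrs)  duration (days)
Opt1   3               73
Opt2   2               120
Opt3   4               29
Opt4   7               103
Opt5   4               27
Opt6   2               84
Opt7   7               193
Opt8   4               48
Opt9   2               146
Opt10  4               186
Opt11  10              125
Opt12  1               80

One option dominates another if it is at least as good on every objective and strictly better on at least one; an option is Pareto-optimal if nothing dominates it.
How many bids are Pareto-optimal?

Opt1: dominated by Opt3 (warranty 4≥3, duration 29≤73).
Opt2: dominated by Opt1 (warranty 3≥2, duration 73≤120).
Opt3: dominated by Opt5 (warranty 4≥4, duration 27≤29).
Opt4: not dominated.
Opt5: not dominated (best duration).
Opt6: dominated by Opt1 (warranty 3≥2, duration 73≤84).
Opt7: dominated by Opt4 (warranty 7≥7, duration 103≤193).
Opt8: dominated by Opt3 (warranty 4≥4, duration 29≤48).
Opt9: dominated by Opt1 (warranty 3≥2, duration 73≤146).
Opt10: dominated by Opt3 (warranty 4≥4, duration 29≤186).
Opt11: not dominated (best warranty).
Opt12: dominated by Opt1 (warranty 3≥1, duration 73≤80).
Pareto-optimal: Opt4, Opt5, Opt11 → 3.

3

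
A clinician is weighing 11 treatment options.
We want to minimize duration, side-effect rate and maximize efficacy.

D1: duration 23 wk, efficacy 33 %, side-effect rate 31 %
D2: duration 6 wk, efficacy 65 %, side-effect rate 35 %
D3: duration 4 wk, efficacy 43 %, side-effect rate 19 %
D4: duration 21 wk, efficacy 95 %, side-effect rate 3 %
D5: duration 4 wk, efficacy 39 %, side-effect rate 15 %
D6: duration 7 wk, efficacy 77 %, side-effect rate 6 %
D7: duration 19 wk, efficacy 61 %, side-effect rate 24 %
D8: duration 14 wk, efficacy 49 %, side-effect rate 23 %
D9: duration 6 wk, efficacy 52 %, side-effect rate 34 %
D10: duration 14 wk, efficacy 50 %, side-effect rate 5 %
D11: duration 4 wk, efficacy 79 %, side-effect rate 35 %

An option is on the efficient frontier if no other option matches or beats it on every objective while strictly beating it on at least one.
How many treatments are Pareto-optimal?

D1: dominated by D3 (duration 4≤23, efficacy 43≥33, side-effect rate 19≤31).
D2: dominated by D11 (duration 4≤6, efficacy 79≥65, side-effect rate 35≤35).
D3: not dominated.
D4: not dominated (best efficacy).
D5: not dominated.
D6: not dominated.
D7: dominated by D6 (duration 7≤19, efficacy 77≥61, side-effect rate 6≤24).
D8: dominated by D6 (duration 7≤14, efficacy 77≥49, side-effect rate 6≤23).
D9: not dominated.
D10: not dominated.
D11: not dominated.
Pareto-optimal: D3, D4, D5, D6, D9, D10, D11 → 7.

7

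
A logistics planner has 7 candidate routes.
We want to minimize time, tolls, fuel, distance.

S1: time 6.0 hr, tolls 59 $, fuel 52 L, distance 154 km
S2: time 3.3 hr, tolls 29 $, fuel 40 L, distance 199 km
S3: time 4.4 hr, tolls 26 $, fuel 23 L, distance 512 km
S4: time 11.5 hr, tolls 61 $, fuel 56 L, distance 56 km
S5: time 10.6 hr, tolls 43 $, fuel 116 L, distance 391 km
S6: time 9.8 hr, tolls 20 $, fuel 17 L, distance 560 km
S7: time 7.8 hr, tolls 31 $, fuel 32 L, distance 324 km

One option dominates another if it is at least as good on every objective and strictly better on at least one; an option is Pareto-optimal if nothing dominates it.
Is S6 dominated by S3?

S3 vs S6: S3 is worse on tolls (26 vs 20), so it does not dominate S6.

No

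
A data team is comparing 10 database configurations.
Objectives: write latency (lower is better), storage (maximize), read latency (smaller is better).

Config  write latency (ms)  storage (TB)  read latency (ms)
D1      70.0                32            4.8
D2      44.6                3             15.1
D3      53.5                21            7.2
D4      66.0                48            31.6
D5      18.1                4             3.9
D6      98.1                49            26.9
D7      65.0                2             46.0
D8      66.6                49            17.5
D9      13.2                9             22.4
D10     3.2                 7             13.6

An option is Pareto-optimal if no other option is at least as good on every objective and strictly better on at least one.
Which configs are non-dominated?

D1: not dominated.
D2: dominated by D5 (write latency 18.1≤44.6, storage 4≥3, read latency 3.9≤15.1).
D3: not dominated.
D4: not dominated.
D5: not dominated (best read latency).
D6: dominated by D8 (write latency 66.6≤98.1, storage 49≥49, read latency 17.5≤26.9).
D7: dominated by D2 (write latency 44.6≤65.0, storage 3≥2, read latency 15.1≤46.0).
D8: not dominated.
D9: not dominated.
D10: not dominated (best write latency).

D1, D3, D4, D5, D8, D9, D10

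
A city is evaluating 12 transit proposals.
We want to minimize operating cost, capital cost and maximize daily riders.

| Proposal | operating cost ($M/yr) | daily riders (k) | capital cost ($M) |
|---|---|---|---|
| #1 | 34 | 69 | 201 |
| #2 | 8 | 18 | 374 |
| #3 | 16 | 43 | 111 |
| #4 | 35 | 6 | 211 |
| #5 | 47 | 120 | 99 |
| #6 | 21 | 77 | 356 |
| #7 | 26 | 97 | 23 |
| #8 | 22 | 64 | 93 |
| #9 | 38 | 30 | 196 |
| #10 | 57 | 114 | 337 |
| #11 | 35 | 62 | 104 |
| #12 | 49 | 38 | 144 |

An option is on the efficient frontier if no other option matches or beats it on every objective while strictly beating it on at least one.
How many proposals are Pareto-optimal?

#1: dominated by #7 (operating cost 26≤34, daily riders 97≥69, capital cost 23≤201).
#2: not dominated (best operating cost).
#3: not dominated.
#4: dominated by #1 (operating cost 34≤35, daily riders 69≥6, capital cost 201≤211).
#5: not dominated (best daily riders).
#6: not dominated.
#7: not dominated (best capital cost).
#8: not dominated.
#9: dominated by #3 (operating cost 16≤38, daily riders 43≥30, capital cost 111≤196).
#10: dominated by #5 (operating cost 47≤57, daily riders 120≥114, capital cost 99≤337).
#11: dominated by #7 (operating cost 26≤35, daily riders 97≥62, capital cost 23≤104).
#12: dominated by #3 (operating cost 16≤49, daily riders 43≥38, capital cost 111≤144).
Pareto-optimal: #2, #3, #5, #6, #7, #8 → 6.

6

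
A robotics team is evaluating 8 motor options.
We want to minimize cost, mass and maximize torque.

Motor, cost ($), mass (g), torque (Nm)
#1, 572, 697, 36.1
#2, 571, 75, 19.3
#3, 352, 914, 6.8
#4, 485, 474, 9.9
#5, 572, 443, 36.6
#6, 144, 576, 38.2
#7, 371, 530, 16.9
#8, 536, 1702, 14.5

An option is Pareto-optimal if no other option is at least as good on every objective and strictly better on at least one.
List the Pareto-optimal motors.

#1: dominated by #5 (cost 572≤572, mass 443≤697, torque 36.6≥36.1).
#2: not dominated (best mass).
#3: dominated by #6 (cost 144≤352, mass 576≤914, torque 38.2≥6.8).
#4: not dominated.
#5: not dominated.
#6: not dominated (best cost).
#7: not dominated.
#8: dominated by #6 (cost 144≤536, mass 576≤1702, torque 38.2≥14.5).

#2, #4, #5, #6, #7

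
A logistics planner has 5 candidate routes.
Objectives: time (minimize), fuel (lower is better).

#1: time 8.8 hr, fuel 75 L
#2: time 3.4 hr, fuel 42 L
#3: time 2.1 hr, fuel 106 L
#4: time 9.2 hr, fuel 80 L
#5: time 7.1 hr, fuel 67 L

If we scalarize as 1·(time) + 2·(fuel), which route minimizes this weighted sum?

#1: 1·8.8 + 2·75 = 158.8
#2: 1·3.4 + 2·42 = 87.4
#3: 1·2.1 + 2·106 = 214.1
#4: 1·9.2 + 2·80 = 169.2
#5: 1·7.1 + 2·67 = 141.1
Lowest: #2 at 87.4.

#2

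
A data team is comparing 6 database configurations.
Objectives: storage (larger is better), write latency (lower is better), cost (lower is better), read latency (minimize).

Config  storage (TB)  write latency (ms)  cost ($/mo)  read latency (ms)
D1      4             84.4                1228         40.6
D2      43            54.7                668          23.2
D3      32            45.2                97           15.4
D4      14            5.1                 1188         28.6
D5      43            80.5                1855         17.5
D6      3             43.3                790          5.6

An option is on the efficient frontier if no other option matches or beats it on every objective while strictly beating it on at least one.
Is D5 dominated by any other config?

No

D1: worse on storage (4 vs 43).
D2: worse on read latency (23.2 vs 17.5).
D3: worse on storage (32 vs 43).
D4: worse on storage (14 vs 43).
D6: worse on storage (3 vs 43).
No option is at least as good as D5 on every objective and strictly better on one.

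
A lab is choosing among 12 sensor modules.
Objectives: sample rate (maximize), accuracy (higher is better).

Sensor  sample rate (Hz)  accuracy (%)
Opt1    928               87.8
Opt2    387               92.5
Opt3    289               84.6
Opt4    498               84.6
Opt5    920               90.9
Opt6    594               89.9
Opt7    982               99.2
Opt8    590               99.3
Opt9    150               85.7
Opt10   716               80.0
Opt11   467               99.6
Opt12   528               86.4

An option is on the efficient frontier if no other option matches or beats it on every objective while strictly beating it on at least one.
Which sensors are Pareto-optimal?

Opt7, Opt8, Opt11

Opt1: dominated by Opt7 (sample rate 982≥928, accuracy 99.2≥87.8).
Opt2: dominated by Opt7 (sample rate 982≥387, accuracy 99.2≥92.5).
Opt3: dominated by Opt1 (sample rate 928≥289, accuracy 87.8≥84.6).
Opt4: dominated by Opt1 (sample rate 928≥498, accuracy 87.8≥84.6).
Opt5: dominated by Opt7 (sample rate 982≥920, accuracy 99.2≥90.9).
Opt6: dominated by Opt5 (sample rate 920≥594, accuracy 90.9≥89.9).
Opt7: not dominated (best sample rate).
Opt8: not dominated.
Opt9: dominated by Opt1 (sample rate 928≥150, accuracy 87.8≥85.7).
Opt10: dominated by Opt1 (sample rate 928≥716, accuracy 87.8≥80.0).
Opt11: not dominated (best accuracy).
Opt12: dominated by Opt1 (sample rate 928≥528, accuracy 87.8≥86.4).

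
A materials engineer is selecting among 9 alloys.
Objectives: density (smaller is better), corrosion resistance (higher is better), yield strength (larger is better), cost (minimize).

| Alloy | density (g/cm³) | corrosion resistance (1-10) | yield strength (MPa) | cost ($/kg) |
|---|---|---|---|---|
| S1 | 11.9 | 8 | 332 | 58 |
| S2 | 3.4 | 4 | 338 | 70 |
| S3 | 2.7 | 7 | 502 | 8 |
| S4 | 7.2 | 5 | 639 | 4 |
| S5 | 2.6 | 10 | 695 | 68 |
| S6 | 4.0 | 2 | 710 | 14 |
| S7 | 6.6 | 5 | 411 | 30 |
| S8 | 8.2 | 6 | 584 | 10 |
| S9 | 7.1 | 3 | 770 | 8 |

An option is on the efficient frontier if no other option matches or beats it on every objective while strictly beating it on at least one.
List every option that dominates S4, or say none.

S1: worse on density (11.9 vs 7.2).
S2: worse on corrosion resistance (4 vs 5).
S3: worse on yield strength (502 vs 639).
S5: worse on cost (68 vs 4).
S6: worse on corrosion resistance (2 vs 5).
S7: worse on yield strength (411 vs 639).
S8: worse on density (8.2 vs 7.2).
S9: worse on corrosion resistance (3 vs 5).
No option dominates S4.

none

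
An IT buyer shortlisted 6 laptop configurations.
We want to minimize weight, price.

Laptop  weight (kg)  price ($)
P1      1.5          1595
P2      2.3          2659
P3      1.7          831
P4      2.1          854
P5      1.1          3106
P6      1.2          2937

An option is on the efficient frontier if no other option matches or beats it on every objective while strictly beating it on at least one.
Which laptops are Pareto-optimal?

P1: not dominated.
P2: dominated by P1 (weight 1.5≤2.3, price 1595≤2659).
P3: not dominated (best price).
P4: dominated by P3 (weight 1.7≤2.1, price 831≤854).
P5: not dominated (best weight).
P6: not dominated.

P1, P3, P5, P6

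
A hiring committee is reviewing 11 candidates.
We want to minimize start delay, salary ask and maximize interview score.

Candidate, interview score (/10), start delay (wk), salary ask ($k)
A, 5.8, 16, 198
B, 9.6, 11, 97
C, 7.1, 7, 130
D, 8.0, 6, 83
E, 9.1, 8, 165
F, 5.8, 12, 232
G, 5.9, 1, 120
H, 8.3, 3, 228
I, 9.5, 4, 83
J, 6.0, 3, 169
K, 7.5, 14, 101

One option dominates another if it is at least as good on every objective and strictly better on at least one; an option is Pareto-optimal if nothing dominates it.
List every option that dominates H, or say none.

A: worse on interview score (5.8 vs 8.3).
B: worse on start delay (11 vs 3).
C: worse on interview score (7.1 vs 8.3).
D: worse on interview score (8.0 vs 8.3).
E: worse on start delay (8 vs 3).
F: worse on interview score (5.8 vs 8.3).
G: worse on interview score (5.9 vs 8.3).
I: worse on start delay (4 vs 3).
J: worse on interview score (6.0 vs 8.3).
K: worse on interview score (7.5 vs 8.3).
No option dominates H.

none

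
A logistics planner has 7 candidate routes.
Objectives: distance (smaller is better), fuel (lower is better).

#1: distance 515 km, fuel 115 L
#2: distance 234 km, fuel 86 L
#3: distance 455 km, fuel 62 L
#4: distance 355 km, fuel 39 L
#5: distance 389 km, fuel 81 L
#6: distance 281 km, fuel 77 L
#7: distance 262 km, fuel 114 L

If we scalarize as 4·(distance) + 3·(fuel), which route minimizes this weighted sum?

#1: 4·515 + 3·115 = 2405
#2: 4·234 + 3·86 = 1194
#3: 4·455 + 3·62 = 2006
#4: 4·355 + 3·39 = 1537
#5: 4·389 + 3·81 = 1799
#6: 4·281 + 3·77 = 1355
#7: 4·262 + 3·114 = 1390
Lowest: #2 at 1194.

#2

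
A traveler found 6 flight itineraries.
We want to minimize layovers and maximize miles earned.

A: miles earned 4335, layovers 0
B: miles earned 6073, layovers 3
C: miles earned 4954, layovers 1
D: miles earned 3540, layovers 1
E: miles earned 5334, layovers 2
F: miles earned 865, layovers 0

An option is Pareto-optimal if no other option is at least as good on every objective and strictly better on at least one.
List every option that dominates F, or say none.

A

A: miles earned 4335≥865, layovers 0≤0 — dominates F.
Others (B, C, D, E) are each worse than F on at least one objective.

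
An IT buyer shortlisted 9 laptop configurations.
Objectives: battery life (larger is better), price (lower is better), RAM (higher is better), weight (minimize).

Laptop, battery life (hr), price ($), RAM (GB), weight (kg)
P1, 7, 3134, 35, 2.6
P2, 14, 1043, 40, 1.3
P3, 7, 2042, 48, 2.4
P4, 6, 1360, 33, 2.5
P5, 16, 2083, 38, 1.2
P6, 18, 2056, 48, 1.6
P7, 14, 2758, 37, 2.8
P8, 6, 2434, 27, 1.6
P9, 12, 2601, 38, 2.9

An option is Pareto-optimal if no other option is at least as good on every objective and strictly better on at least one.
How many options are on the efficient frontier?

P1: dominated by P2 (battery life 14≥7, price 1043≤3134, RAM 40≥35, weight 1.3≤2.6).
P2: not dominated (best price).
P3: not dominated.
P4: dominated by P2 (battery life 14≥6, price 1043≤1360, RAM 40≥33, weight 1.3≤2.5).
P5: not dominated (best weight).
P6: not dominated (best battery life).
P7: dominated by P2 (battery life 14≥14, price 1043≤2758, RAM 40≥37, weight 1.3≤2.8).
P8: dominated by P2 (battery life 14≥6, price 1043≤2434, RAM 40≥27, weight 1.3≤1.6).
P9: dominated by P2 (battery life 14≥12, price 1043≤2601, RAM 40≥38, weight 1.3≤2.9).
Pareto-optimal: P2, P3, P5, P6 → 4.

4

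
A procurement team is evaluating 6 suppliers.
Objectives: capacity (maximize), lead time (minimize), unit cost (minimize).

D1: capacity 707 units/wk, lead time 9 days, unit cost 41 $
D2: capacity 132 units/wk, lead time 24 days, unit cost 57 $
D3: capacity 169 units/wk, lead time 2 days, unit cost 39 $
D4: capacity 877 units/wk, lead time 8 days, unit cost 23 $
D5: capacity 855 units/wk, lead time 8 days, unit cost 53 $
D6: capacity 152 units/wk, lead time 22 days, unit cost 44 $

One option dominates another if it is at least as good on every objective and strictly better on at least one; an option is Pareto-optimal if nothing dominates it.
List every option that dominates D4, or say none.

D1: worse on capacity (707 vs 877).
D2: worse on capacity (132 vs 877).
D3: worse on capacity (169 vs 877).
D5: worse on capacity (855 vs 877).
D6: worse on capacity (152 vs 877).
No option dominates D4.

none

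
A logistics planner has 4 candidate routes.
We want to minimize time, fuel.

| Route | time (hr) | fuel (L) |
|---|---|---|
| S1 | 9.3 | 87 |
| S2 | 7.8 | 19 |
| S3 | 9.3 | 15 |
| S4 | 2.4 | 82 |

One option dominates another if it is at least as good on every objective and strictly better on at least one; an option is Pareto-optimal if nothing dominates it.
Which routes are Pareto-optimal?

S1: dominated by S2 (time 7.8≤9.3, fuel 19≤87).
S2: not dominated.
S3: not dominated (best fuel).
S4: not dominated (best time).

S2, S3, S4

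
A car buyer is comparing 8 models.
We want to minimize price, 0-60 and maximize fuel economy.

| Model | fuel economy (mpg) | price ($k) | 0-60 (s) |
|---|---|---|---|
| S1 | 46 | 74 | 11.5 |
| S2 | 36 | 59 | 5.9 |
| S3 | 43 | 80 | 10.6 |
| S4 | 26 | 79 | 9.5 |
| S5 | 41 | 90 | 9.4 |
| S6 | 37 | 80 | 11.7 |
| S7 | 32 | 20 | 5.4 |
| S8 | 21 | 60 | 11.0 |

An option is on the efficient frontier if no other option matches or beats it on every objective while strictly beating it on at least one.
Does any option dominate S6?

Yes

S1 vs S6: fuel economy 46≥37, price 74≤80, 0-60 11.5≤11.7 — S1 is at least as good on every objective and strictly better on at least one, so S1 dominates S6.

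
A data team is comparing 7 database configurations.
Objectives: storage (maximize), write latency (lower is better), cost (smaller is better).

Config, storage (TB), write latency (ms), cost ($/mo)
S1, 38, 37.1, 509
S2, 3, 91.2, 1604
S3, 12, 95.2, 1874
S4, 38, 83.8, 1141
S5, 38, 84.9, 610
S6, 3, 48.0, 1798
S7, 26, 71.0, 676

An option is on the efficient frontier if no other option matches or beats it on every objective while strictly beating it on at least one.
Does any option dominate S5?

Yes

S1 vs S5: storage 38≥38, write latency 37.1≤84.9, cost 509≤610 — S1 is at least as good on every objective and strictly better on at least one, so S1 dominates S5.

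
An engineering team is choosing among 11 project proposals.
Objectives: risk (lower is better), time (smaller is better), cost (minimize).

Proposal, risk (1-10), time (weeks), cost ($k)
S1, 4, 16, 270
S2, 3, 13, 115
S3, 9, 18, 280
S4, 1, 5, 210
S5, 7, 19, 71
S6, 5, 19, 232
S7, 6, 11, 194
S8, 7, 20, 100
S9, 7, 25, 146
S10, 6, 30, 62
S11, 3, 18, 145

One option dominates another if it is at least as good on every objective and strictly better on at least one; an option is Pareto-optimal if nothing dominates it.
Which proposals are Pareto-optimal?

S1: dominated by S2 (risk 3≤4, time 13≤16, cost 115≤270).
S2: not dominated.
S3: dominated by S1 (risk 4≤9, time 16≤18, cost 270≤280).
S4: not dominated (best risk).
S5: not dominated.
S6: dominated by S2 (risk 3≤5, time 13≤19, cost 115≤232).
S7: not dominated.
S8: dominated by S5 (risk 7≤7, time 19≤20, cost 71≤100).
S9: dominated by S2 (risk 3≤7, time 13≤25, cost 115≤146).
S10: not dominated (best cost).
S11: dominated by S2 (risk 3≤3, time 13≤18, cost 115≤145).

S2, S4, S5, S7, S10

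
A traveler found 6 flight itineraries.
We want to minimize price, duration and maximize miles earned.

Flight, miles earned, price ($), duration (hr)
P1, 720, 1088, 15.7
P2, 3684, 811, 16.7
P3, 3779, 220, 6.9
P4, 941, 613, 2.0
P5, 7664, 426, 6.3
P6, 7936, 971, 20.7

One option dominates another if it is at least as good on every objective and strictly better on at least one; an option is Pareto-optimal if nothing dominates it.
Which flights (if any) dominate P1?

P3: miles earned 3779≥720, price 220≤1088, duration 6.9≤15.7 — dominates P1.
P4: miles earned 941≥720, price 613≤1088, duration 2.0≤15.7 — dominates P1.
P5: miles earned 7664≥720, price 426≤1088, duration 6.3≤15.7 — dominates P1.
Others (P2, P6) are each worse than P1 on at least one objective.

P3, P4, P5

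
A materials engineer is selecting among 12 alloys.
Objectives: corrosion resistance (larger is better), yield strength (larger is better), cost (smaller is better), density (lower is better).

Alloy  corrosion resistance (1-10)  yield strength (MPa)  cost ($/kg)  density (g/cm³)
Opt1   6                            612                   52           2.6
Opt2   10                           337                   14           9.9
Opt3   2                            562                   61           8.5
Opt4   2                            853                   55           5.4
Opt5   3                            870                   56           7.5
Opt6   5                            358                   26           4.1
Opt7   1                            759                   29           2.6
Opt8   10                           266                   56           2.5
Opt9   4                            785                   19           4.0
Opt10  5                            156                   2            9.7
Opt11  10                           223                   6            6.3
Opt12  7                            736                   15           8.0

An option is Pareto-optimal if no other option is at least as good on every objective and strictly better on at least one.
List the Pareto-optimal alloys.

Opt1: not dominated.
Opt2: not dominated.
Opt3: dominated by Opt1 (corrosion resistance 6≥2, yield strength 612≥562, cost 52≤61, density 2.6≤8.5).
Opt4: not dominated.
Opt5: not dominated (best yield strength).
Opt6: not dominated.
Opt7: not dominated.
Opt8: not dominated (best density).
Opt9: not dominated.
Opt10: not dominated (best cost).
Opt11: not dominated.
Opt12: not dominated.

Opt1, Opt2, Opt4, Opt5, Opt6, Opt7, Opt8, Opt9, Opt10, Opt11, Opt12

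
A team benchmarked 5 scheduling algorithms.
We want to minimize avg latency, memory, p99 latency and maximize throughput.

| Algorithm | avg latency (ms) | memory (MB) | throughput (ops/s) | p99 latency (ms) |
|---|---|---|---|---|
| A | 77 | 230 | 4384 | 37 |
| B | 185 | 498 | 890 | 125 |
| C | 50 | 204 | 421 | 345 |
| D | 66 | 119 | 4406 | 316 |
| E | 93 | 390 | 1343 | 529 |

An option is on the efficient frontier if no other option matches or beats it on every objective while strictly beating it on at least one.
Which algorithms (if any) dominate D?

none

A: worse on avg latency (77 vs 66).
B: worse on avg latency (185 vs 66).
C: worse on memory (204 vs 119).
E: worse on avg latency (93 vs 66).
No option dominates D.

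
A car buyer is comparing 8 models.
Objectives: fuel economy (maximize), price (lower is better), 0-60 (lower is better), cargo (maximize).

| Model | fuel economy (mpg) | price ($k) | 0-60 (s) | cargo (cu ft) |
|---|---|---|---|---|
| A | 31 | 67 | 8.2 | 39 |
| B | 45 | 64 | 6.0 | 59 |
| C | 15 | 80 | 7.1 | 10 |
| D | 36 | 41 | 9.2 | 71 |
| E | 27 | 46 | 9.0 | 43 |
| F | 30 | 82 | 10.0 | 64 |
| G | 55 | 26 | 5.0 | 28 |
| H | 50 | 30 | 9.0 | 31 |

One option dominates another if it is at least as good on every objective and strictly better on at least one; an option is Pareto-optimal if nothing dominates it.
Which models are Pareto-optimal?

A: dominated by B (fuel economy 45≥31, price 64≤67, 0-60 6.0≤8.2, cargo 59≥39).
B: not dominated.
C: dominated by B (fuel economy 45≥15, price 64≤80, 0-60 6.0≤7.1, cargo 59≥10).
D: not dominated (best cargo).
E: not dominated.
F: dominated by D (fuel economy 36≥30, price 41≤82, 0-60 9.2≤10.0, cargo 71≥64).
G: not dominated (best fuel economy).
H: not dominated.

B, D, E, G, H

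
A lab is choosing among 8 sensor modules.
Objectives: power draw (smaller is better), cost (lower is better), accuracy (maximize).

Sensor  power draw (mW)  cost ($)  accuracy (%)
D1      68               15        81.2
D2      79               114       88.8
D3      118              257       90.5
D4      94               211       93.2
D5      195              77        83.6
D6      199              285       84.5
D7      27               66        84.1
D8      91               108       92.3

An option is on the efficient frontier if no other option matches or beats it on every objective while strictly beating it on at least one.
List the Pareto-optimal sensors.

D1, D2, D4, D7, D8

D1: not dominated (best cost).
D2: not dominated.
D3: dominated by D4 (power draw 94≤118, cost 211≤257, accuracy 93.2≥90.5).
D4: not dominated (best accuracy).
D5: dominated by D7 (power draw 27≤195, cost 66≤77, accuracy 84.1≥83.6).
D6: dominated by D2 (power draw 79≤199, cost 114≤285, accuracy 88.8≥84.5).
D7: not dominated (best power draw).
D8: not dominated.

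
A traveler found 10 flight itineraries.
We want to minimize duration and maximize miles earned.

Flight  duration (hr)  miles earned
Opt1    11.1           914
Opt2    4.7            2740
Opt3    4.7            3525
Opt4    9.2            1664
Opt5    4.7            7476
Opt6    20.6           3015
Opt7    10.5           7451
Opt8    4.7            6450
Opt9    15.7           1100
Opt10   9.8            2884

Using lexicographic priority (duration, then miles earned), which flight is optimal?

First minimize duration: best is 4.7, kept {Opt2, Opt3, Opt5, Opt8}.
Then maximize miles earned: best is 7476, kept {Opt5}.

Opt5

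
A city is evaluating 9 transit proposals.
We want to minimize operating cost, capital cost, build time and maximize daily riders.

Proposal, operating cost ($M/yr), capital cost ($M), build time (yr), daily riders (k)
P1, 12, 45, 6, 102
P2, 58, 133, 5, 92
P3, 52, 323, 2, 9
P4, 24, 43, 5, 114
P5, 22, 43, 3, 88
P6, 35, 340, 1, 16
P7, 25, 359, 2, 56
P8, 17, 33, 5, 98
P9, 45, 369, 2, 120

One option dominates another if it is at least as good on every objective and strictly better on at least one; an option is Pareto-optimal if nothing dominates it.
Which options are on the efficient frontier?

P1, P3, P4, P5, P6, P7, P8, P9

P1: not dominated (best operating cost).
P2: dominated by P4 (operating cost 24≤58, capital cost 43≤133, build time 5≤5, daily riders 114≥92).
P3: not dominated.
P4: not dominated.
P5: not dominated.
P6: not dominated (best build time).
P7: not dominated.
P8: not dominated (best capital cost).
P9: not dominated (best daily riders).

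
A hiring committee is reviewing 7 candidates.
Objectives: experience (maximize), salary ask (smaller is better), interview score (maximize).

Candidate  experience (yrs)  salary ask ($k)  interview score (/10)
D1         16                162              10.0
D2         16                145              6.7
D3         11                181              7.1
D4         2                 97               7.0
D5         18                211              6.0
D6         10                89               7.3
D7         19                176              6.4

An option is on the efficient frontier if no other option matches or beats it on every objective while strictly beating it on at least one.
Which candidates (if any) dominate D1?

D2: worse on interview score (6.7 vs 10.0).
D3: worse on experience (11 vs 16).
D4: worse on experience (2 vs 16).
D5: worse on salary ask (211 vs 162).
D6: worse on experience (10 vs 16).
D7: worse on salary ask (176 vs 162).
No option dominates D1.

none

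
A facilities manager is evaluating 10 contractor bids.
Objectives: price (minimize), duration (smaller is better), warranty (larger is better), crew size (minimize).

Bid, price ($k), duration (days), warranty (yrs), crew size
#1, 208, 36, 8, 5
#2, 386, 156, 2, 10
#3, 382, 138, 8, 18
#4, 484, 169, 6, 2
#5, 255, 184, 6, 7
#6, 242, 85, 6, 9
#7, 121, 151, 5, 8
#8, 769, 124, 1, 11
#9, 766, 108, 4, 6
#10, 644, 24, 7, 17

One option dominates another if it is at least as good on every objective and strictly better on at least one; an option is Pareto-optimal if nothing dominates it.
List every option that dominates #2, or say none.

#1, #6, #7

#1: price 208≤386, duration 36≤156, warranty 8≥2, crew size 5≤10 — dominates #2.
#6: price 242≤386, duration 85≤156, warranty 6≥2, crew size 9≤10 — dominates #2.
#7: price 121≤386, duration 151≤156, warranty 5≥2, crew size 8≤10 — dominates #2.
Others (#3, #4, #5, #8, #9, #10) are each worse than #2 on at least one objective.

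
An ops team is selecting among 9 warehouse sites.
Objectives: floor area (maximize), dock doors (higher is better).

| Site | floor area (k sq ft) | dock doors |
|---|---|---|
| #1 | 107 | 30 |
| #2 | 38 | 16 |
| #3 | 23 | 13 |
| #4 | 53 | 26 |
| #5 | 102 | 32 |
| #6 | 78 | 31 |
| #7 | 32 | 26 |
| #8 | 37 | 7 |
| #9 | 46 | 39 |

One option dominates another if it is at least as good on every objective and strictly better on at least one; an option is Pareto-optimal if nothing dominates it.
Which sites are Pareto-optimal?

#1: not dominated (best floor area).
#2: dominated by #1 (floor area 107≥38, dock doors 30≥16).
#3: dominated by #1 (floor area 107≥23, dock doors 30≥13).
#4: dominated by #1 (floor area 107≥53, dock doors 30≥26).
#5: not dominated.
#6: dominated by #5 (floor area 102≥78, dock doors 32≥31).
#7: dominated by #1 (floor area 107≥32, dock doors 30≥26).
#8: dominated by #1 (floor area 107≥37, dock doors 30≥7).
#9: not dominated (best dock doors).

#1, #5, #9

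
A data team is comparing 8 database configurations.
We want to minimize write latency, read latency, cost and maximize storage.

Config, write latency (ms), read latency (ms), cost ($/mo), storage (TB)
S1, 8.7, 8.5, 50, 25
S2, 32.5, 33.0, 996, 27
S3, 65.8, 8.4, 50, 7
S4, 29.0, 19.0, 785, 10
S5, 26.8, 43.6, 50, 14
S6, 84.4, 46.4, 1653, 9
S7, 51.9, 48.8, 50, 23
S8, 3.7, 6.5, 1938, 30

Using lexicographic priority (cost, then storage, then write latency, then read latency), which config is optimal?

First minimize cost: best is 50, kept {S1, S3, S5, S7}.
Then maximize storage: best is 25, kept {S1}.

S1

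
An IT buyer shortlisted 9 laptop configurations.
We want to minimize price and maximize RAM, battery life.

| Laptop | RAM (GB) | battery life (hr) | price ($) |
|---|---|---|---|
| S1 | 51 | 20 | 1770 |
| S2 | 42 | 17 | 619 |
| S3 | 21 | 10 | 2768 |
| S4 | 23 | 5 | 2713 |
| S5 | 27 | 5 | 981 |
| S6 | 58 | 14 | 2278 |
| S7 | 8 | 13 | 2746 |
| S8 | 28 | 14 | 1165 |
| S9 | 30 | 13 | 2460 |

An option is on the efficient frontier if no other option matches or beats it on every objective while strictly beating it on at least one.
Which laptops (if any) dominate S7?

S1: RAM 51≥8, battery life 20≥13, price 1770≤2746 — dominates S7.
S2: RAM 42≥8, battery life 17≥13, price 619≤2746 — dominates S7.
S6: RAM 58≥8, battery life 14≥13, price 2278≤2746 — dominates S7.
S8: RAM 28≥8, battery life 14≥13, price 1165≤2746 — dominates S7.
S9: RAM 30≥8, battery life 13≥13, price 2460≤2746 — dominates S7.
Others (S3, S4, S5) are each worse than S7 on at least one objective.

S1, S2, S6, S8, S9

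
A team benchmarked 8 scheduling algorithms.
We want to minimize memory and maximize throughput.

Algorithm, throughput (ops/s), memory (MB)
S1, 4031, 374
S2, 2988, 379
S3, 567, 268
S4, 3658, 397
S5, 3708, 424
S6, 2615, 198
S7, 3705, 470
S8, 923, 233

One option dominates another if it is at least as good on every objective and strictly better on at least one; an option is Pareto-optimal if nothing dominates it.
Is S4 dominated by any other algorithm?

Yes

S1 vs S4: throughput 4031≥3658, memory 374≤397 — S1 is at least as good on every objective and strictly better on at least one, so S1 dominates S4.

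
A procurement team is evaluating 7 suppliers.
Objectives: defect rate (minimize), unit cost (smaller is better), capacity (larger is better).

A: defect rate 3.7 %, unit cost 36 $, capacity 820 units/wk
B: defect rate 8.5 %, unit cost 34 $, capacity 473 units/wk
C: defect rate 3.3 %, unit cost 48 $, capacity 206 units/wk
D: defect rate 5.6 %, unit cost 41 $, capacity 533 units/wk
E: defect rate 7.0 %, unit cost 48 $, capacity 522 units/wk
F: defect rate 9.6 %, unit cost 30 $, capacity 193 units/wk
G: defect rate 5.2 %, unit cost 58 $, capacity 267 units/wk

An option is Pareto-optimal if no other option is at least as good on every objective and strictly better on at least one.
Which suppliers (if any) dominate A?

none

B: worse on defect rate (8.5 vs 3.7).
C: worse on unit cost (48 vs 36).
D: worse on defect rate (5.6 vs 3.7).
E: worse on defect rate (7.0 vs 3.7).
F: worse on defect rate (9.6 vs 3.7).
G: worse on defect rate (5.2 vs 3.7).
No option dominates A.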